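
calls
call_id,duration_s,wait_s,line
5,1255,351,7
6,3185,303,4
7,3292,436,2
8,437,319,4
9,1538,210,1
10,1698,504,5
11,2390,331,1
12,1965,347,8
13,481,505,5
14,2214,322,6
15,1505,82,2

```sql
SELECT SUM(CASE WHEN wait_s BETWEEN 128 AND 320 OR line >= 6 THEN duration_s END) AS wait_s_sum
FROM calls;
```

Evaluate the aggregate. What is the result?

10594

call_id=5: ✓ → 1255
call_id=6: ✓ → 3185
call_id=7: ✗
call_id=8: ✓ → 437
call_id=9: ✓ → 1538
call_id=10: ✗
call_id=11: ✗
call_id=12: ✓ → 1965
call_id=13: ✗
call_id=14: ✓ → 2214
call_id=15: ✗
wait_s_sum = 1255 + 3185 + 437 + 1538 + 1965 + 2214 = 10594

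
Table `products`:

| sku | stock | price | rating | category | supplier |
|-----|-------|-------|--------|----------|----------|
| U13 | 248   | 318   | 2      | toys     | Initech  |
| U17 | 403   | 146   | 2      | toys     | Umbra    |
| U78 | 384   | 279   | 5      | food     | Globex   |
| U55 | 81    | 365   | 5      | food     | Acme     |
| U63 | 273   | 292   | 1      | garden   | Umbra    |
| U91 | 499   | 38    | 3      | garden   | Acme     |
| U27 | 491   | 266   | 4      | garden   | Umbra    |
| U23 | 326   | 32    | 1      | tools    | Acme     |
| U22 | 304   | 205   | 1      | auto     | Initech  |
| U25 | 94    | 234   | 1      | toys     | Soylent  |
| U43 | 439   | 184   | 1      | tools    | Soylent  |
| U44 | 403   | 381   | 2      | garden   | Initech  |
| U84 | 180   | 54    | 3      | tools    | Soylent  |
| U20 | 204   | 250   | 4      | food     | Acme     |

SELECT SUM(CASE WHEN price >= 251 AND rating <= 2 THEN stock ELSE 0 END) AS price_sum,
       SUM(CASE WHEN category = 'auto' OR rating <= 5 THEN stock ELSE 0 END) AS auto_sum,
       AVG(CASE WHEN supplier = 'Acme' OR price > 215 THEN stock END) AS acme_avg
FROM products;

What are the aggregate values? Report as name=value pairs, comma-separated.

price_sum=924, auto_sum=4329, acme_avg=300.3

[price_sum: price >= 251 AND rating <= 2]
sku=U13: ✓ → 248
sku=U17: ✗
sku=U78: ✗
sku=U55: ✗
sku=U63: ✓ → 273
sku=U91: ✗
sku=U27: ✗
sku=U23: ✗
sku=U22: ✗
sku=U25: ✗
sku=U43: ✗
sku=U44: ✓ → 403
sku=U84: ✗
sku=U20: ✗
price_sum = 248 + 273 + 403 = 924
—
[auto_sum: category = 'auto' OR rating <= 5]
sku=U13: ✓ → 248
sku=U17: ✓ → 403
sku=U78: ✓ → 384
sku=U55: ✓ → 81
sku=U63: ✓ → 273
sku=U91: ✓ → 499
sku=U27: ✓ → 491
sku=U23: ✓ → 326
sku=U22: ✓ → 304
sku=U25: ✓ → 94
sku=U43: ✓ → 439
sku=U44: ✓ → 403
sku=U84: ✓ → 180
sku=U20: ✓ → 204
auto_sum = 248 + 403 + 384 + 81 + 273 + 499 + 491 + 326 + 304 + 94 + 439 + 403 + 180 + 204 = 4329
—
[acme_avg: supplier = 'Acme' OR price > 215]
sku=U13: ✓ → 248
sku=U17: ✗
sku=U78: ✓ → 384
sku=U55: ✓ → 81
sku=U63: ✓ → 273
sku=U91: ✓ → 499
sku=U27: ✓ → 491
sku=U23: ✓ → 326
sku=U22: ✗
sku=U25: ✓ → 94
sku=U43: ✗
sku=U44: ✓ → 403
sku=U84: ✗
sku=U20: ✓ → 204
acme_avg = (248 + 384 + 81 + 273 + 499 + 491 + 326 + 94 + 403 + 204) / 10 = 300.3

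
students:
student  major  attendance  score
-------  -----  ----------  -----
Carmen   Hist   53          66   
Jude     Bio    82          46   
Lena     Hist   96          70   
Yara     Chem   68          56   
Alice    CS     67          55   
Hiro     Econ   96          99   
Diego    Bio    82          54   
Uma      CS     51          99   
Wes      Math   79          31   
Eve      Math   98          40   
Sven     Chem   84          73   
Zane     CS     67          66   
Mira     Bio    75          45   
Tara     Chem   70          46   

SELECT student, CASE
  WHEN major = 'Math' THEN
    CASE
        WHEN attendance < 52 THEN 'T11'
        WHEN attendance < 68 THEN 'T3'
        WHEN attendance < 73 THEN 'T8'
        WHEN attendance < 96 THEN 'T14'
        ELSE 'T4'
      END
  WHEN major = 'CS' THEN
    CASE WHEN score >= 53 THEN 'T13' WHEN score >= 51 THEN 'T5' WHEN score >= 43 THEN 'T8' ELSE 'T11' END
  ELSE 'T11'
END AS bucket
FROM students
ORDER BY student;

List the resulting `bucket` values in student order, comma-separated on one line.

student=Alice: major='CS' → inner[score >= 53] → T13
student=Carmen: major='Hist' → outer ELSE → T11
student=Diego: major='Bio' → outer ELSE → T11
student=Eve: major='Math' → inner[ELSE] → T4
student=Hiro: major='Econ' → outer ELSE → T11
student=Jude: major='Bio' → outer ELSE → T11
student=Lena: major='Hist' → outer ELSE → T11
student=Mira: major='Bio' → outer ELSE → T11
student=Sven: major='Chem' → outer ELSE → T11
student=Tara: major='Chem' → outer ELSE → T11
student=Uma: major='CS' → inner[score >= 53] → T13
student=Wes: major='Math' → inner[attendance < 96] → T14
student=Yara: major='Chem' → outer ELSE → T11
student=Zane: major='CS' → inner[score >= 53] → T13

T13, T11, T11, T4, T11, T11, T11, T11, T11, T11, T13, T14, T11, T13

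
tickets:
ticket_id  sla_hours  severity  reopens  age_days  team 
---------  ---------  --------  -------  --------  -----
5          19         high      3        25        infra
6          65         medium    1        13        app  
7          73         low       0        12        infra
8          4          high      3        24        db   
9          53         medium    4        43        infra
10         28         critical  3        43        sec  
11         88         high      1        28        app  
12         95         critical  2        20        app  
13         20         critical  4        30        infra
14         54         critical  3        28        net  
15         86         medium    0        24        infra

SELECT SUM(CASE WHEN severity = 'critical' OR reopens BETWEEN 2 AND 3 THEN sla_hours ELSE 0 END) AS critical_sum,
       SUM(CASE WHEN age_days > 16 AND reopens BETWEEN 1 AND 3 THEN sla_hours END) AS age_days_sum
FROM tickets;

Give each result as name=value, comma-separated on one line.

critical_sum=220, age_days_sum=288

[critical_sum: severity = 'critical' OR reopens BETWEEN 2 AND 3]
ticket_id=5: ✓ → 19
ticket_id=6: ✗
ticket_id=7: ✗
ticket_id=8: ✓ → 4
ticket_id=9: ✗
ticket_id=10: ✓ → 28
ticket_id=11: ✗
ticket_id=12: ✓ → 95
ticket_id=13: ✓ → 20
ticket_id=14: ✓ → 54
ticket_id=15: ✗
critical_sum = 19 + 4 + 28 + 95 + 20 + 54 = 220
—
[age_days_sum: age_days > 16 AND reopens BETWEEN 1 AND 3]
ticket_id=5: ✓ → 19
ticket_id=6: ✗
ticket_id=7: ✗
ticket_id=8: ✓ → 4
ticket_id=9: ✗
ticket_id=10: ✓ → 28
ticket_id=11: ✓ → 88
ticket_id=12: ✓ → 95
ticket_id=13: ✗
ticket_id=14: ✓ → 54
ticket_id=15: ✗
age_days_sum = 19 + 4 + 28 + 88 + 95 + 54 = 288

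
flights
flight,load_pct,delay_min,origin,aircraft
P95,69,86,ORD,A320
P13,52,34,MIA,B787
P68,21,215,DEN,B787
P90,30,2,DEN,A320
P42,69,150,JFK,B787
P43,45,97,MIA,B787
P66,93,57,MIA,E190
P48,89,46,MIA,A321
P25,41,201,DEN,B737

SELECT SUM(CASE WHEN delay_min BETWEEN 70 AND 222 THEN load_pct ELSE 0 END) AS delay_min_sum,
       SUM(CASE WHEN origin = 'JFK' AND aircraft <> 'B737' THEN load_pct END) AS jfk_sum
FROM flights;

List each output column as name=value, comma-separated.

[delay_min_sum: delay_min BETWEEN 70 AND 222]
flight=P95: ✓ → 69
flight=P13: ✗
flight=P68: ✓ → 21
flight=P90: ✗
flight=P42: ✓ → 69
flight=P43: ✓ → 45
flight=P66: ✗
flight=P48: ✗
flight=P25: ✓ → 41
delay_min_sum = 69 + 21 + 69 + 45 + 41 = 245
—
[jfk_sum: origin = 'JFK' AND aircraft <> 'B737']
flight=P95: ✗
flight=P13: ✗
flight=P68: ✗
flight=P90: ✗
flight=P42: ✓ → 69
flight=P43: ✗
flight=P66: ✗
flight=P48: ✗
flight=P25: ✗
jfk_sum = 69

delay_min_sum=245, jfk_sum=69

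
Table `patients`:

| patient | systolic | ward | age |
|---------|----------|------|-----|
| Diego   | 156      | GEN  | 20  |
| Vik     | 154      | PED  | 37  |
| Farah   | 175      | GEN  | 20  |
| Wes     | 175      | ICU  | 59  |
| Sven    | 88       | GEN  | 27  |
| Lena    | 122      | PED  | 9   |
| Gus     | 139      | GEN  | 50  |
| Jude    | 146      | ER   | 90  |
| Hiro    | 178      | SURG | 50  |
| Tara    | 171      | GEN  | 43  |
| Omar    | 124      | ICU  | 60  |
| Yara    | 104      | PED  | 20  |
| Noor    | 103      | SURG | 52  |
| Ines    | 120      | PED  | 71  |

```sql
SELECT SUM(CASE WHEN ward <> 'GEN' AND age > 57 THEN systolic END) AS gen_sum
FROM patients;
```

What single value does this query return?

565

patient=Diego: ✗
patient=Vik: ✗
patient=Farah: ✗
patient=Wes: ✓ → 175
patient=Sven: ✗
patient=Lena: ✗
patient=Gus: ✗
patient=Jude: ✓ → 146
patient=Hiro: ✗
patient=Tara: ✗
patient=Omar: ✓ → 124
patient=Yara: ✗
patient=Noor: ✗
patient=Ines: ✓ → 120
gen_sum = 175 + 146 + 124 + 120 = 565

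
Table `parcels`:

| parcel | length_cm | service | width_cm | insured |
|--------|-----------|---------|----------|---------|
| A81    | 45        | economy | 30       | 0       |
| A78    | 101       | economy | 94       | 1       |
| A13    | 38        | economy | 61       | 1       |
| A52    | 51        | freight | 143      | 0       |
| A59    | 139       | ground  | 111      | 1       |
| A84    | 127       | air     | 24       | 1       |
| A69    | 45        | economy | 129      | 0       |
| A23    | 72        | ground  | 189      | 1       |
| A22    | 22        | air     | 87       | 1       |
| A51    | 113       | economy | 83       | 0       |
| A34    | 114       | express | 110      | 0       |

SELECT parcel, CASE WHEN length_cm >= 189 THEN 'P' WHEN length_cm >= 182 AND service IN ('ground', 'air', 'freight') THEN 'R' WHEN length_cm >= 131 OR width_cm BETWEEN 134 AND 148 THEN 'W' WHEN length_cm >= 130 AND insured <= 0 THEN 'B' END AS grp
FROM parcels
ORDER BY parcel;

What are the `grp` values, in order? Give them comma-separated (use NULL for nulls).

NULL, NULL, NULL, NULL, NULL, W, W, NULL, NULL, NULL, NULL

parcel=A13: (no match → NULL) → NULL
parcel=A22: (no match → NULL) → NULL
parcel=A23: (no match → NULL) → NULL
parcel=A34: (no match → NULL) → NULL
parcel=A51: (no match → NULL) → NULL
parcel=A52: length_cm >= 131 OR width_cm BETWEEN 134 AND 148 → W
parcel=A59: length_cm >= 131 OR width_cm BETWEEN 134 AND 148 → W
parcel=A69: (no match → NULL) → NULL
parcel=A78: (no match → NULL) → NULL
parcel=A81: (no match → NULL) → NULL
parcel=A84: (no match → NULL) → NULL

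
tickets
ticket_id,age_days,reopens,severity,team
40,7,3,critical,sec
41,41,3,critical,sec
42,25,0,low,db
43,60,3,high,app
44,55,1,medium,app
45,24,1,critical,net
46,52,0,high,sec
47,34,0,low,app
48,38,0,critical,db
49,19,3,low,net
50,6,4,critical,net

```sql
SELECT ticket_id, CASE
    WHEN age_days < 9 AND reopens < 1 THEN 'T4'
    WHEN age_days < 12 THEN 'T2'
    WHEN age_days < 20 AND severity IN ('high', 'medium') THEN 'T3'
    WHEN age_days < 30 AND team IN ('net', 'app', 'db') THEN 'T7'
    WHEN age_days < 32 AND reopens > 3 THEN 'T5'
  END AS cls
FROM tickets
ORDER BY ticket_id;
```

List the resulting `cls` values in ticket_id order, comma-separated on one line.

T2, NULL, T7, NULL, NULL, T7, NULL, NULL, NULL, T7, T2

ticket_id=40: age_days < 12 → T2
ticket_id=41: (no match → NULL) → NULL
ticket_id=42: age_days < 30 AND team IN ('net', 'app', 'db') → T7
ticket_id=43: (no match → NULL) → NULL
ticket_id=44: (no match → NULL) → NULL
ticket_id=45: age_days < 30 AND team IN ('net', 'app', 'db') → T7
ticket_id=46: (no match → NULL) → NULL
ticket_id=47: (no match → NULL) → NULL
ticket_id=48: (no match → NULL) → NULL
ticket_id=49: age_days < 30 AND team IN ('net', 'app', 'db') → T7
ticket_id=50: age_days < 12 → T2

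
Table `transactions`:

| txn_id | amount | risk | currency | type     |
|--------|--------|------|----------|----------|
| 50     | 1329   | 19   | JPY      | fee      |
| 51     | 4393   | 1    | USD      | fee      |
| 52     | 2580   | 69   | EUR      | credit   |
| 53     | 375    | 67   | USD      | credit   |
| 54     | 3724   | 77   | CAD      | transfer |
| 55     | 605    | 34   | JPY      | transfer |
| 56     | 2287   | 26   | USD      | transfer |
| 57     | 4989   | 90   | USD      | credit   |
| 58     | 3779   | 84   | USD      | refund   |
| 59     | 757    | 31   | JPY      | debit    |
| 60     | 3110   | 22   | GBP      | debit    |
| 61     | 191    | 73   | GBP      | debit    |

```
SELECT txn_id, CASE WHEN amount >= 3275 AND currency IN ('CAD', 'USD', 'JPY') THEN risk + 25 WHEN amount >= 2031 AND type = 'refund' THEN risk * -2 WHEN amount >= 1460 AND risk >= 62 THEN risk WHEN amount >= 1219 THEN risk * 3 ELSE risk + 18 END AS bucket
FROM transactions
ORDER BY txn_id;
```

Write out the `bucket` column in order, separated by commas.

txn_id=50: amount >= 1219 → 57
txn_id=51: amount >= 3275 AND currency IN ('CAD', 'USD', 'JPY') → 26
txn_id=52: amount >= 1460 AND risk >= 62 → 69
txn_id=53: ELSE → 85
txn_id=54: amount >= 3275 AND currency IN ('CAD', 'USD', 'JPY') → 102
txn_id=55: ELSE → 52
txn_id=56: amount >= 1219 → 78
txn_id=57: amount >= 3275 AND currency IN ('CAD', 'USD', 'JPY') → 115
txn_id=58: amount >= 3275 AND currency IN ('CAD', 'USD', 'JPY') → 109
txn_id=59: ELSE → 49
txn_id=60: amount >= 1219 → 66
txn_id=61: ELSE → 91

57, 26, 69, 85, 102, 52, 78, 115, 109, 49, 66, 91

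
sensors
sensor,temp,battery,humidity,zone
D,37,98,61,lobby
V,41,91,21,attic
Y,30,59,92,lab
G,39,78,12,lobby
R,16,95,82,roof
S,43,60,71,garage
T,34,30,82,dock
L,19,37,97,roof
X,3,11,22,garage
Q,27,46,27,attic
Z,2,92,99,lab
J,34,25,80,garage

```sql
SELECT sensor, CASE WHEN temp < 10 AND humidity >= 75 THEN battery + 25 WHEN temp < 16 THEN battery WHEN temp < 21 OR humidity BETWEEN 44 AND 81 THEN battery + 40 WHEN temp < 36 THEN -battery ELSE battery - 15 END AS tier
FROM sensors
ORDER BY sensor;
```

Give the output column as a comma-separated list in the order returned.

sensor=D: temp < 21 OR humidity BETWEEN 44 AND 81 → 138
sensor=G: ELSE → 63
sensor=J: temp < 21 OR humidity BETWEEN 44 AND 81 → 65
sensor=L: temp < 21 OR humidity BETWEEN 44 AND 81 → 77
sensor=Q: temp < 36 → -46
sensor=R: temp < 21 OR humidity BETWEEN 44 AND 81 → 135
sensor=S: temp < 21 OR humidity BETWEEN 44 AND 81 → 100
sensor=T: temp < 36 → -30
sensor=V: ELSE → 76
sensor=X: temp < 16 → 11
sensor=Y: temp < 36 → -59
sensor=Z: temp < 10 AND humidity >= 75 → 117

138, 63, 65, 77, -46, 135, 100, -30, 76, 11, -59, 117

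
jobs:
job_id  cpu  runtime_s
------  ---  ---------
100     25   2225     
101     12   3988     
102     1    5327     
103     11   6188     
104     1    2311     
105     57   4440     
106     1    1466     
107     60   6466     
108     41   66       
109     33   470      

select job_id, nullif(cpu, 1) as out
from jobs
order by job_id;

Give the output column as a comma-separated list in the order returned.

job_id=100: cpu=25 vs 1: differ → 25
job_id=101: cpu=12 vs 1: differ → 12
job_id=102: cpu=1 vs 1: equal → NULL
job_id=103: cpu=11 vs 1: differ → 11
job_id=104: cpu=1 vs 1: equal → NULL
job_id=105: cpu=57 vs 1: differ → 57
job_id=106: cpu=1 vs 1: equal → NULL
job_id=107: cpu=60 vs 1: differ → 60
job_id=108: cpu=41 vs 1: differ → 41
job_id=109: cpu=33 vs 1: differ → 33

25, 12, NULL, 11, NULL, 57, NULL, 60, 41, 33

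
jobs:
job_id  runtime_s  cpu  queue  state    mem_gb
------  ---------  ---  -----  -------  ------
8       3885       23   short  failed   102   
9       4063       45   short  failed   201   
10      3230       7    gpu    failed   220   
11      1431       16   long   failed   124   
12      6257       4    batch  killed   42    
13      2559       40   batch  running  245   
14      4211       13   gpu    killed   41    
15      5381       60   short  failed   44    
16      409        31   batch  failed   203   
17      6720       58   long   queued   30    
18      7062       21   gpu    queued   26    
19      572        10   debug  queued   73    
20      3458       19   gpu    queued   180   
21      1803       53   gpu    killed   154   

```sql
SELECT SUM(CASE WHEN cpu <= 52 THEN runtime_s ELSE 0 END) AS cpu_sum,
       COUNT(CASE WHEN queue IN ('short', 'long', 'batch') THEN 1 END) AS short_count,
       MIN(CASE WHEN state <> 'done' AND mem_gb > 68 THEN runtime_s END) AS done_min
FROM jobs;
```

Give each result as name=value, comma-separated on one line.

[cpu_sum: cpu <= 52]
job_id=8: ✓ → 3885
job_id=9: ✓ → 4063
job_id=10: ✓ → 3230
job_id=11: ✓ → 1431
job_id=12: ✓ → 6257
job_id=13: ✓ → 2559
job_id=14: ✓ → 4211
job_id=15: ✗
job_id=16: ✓ → 409
job_id=17: ✗
job_id=18: ✓ → 7062
job_id=19: ✓ → 572
job_id=20: ✓ → 3458
job_id=21: ✗
cpu_sum = 3885 + 4063 + 3230 + 1431 + 6257 + 2559 + 4211 + 409 + 7062 + 572 + 3458 = 37137
—
[short_count: queue IN ('short', 'long', 'batch')]
job_id=8: ✓ → 1
job_id=9: ✓ → 1
job_id=10: ✗
job_id=11: ✓ → 1
job_id=12: ✓ → 1
job_id=13: ✓ → 1
job_id=14: ✗
job_id=15: ✓ → 1
job_id=16: ✓ → 1
job_id=17: ✓ → 1
job_id=18: ✗
job_id=19: ✗
job_id=20: ✗
job_id=21: ✗
short_count = COUNT(1, 1, 1, 1, 1, 1, 1, 1) = 8
—
[done_min: state <> 'done' AND mem_gb > 68]
job_id=8: ✓ → 3885
job_id=9: ✓ → 4063
job_id=10: ✓ → 3230
job_id=11: ✓ → 1431
job_id=12: ✗
job_id=13: ✓ → 2559
job_id=14: ✗
job_id=15: ✗
job_id=16: ✓ → 409
job_id=17: ✗
job_id=18: ✗
job_id=19: ✓ → 572
job_id=20: ✓ → 3458
job_id=21: ✓ → 1803
done_min = MIN(3885, 4063, 3230, 1431, 2559, 409, 572, 3458, 1803) = 409

cpu_sum=37137, short_count=8, done_min=409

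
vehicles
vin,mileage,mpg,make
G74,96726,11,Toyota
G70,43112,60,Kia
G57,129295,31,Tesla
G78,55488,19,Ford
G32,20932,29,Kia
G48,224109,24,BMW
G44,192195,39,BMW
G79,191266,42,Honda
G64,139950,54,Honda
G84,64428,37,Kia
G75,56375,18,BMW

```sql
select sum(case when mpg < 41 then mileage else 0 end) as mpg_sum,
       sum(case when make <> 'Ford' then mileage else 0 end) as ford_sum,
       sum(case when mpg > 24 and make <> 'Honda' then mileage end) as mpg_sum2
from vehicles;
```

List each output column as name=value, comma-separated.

[mpg_sum: mpg < 41]
vin=G74: ✓ → 96726
vin=G70: ✗
vin=G57: ✓ → 129295
vin=G78: ✓ → 55488
vin=G32: ✓ → 20932
vin=G48: ✓ → 224109
vin=G44: ✓ → 192195
vin=G79: ✗
vin=G64: ✗
vin=G84: ✓ → 64428
vin=G75: ✓ → 56375
mpg_sum = 96726 + 129295 + 55488 + 20932 + 224109 + 192195 + 64428 + 56375 = 839548
—
[ford_sum: make <> 'Ford']
vin=G74: ✓ → 96726
vin=G70: ✓ → 43112
vin=G57: ✓ → 129295
vin=G78: ✗
vin=G32: ✓ → 20932
vin=G48: ✓ → 224109
vin=G44: ✓ → 192195
vin=G79: ✓ → 191266
vin=G64: ✓ → 139950
vin=G84: ✓ → 64428
vin=G75: ✓ → 56375
ford_sum = 96726 + 43112 + 129295 + 20932 + 224109 + 192195 + 191266 + 139950 + 64428 + 56375 = 1158388
—
[mpg_sum2: mpg > 24 and make <> 'Honda']
vin=G74: ✗
vin=G70: ✓ → 43112
vin=G57: ✓ → 129295
vin=G78: ✗
vin=G32: ✓ → 20932
vin=G48: ✗
vin=G44: ✓ → 192195
vin=G79: ✗
vin=G64: ✗
vin=G84: ✓ → 64428
vin=G75: ✗
mpg_sum2 = 43112 + 129295 + 20932 + 192195 + 64428 = 449962

mpg_sum=839548, ford_sum=1158388, mpg_sum2=449962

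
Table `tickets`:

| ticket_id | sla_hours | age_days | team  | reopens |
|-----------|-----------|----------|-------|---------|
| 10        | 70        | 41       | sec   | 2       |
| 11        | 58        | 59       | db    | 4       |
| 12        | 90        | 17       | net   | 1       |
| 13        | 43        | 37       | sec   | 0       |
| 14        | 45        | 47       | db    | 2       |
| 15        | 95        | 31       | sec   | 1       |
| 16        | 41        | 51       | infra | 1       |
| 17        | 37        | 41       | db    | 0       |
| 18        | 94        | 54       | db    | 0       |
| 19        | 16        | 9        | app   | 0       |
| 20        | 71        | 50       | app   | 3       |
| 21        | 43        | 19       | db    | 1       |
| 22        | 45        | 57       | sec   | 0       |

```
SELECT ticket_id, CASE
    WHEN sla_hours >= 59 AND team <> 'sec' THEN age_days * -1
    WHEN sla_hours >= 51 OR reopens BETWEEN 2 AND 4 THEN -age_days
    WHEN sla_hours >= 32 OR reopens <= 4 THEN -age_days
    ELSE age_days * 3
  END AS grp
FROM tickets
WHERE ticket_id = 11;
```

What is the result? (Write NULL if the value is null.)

ticket_id = 11: sla_hours=58, age_days=59, team=db, reopens=4.
sla_hours >= 59 AND team <> 'sec' → false
sla_hours >= 51 OR reopens BETWEEN 2 AND 4 → true → -59

-59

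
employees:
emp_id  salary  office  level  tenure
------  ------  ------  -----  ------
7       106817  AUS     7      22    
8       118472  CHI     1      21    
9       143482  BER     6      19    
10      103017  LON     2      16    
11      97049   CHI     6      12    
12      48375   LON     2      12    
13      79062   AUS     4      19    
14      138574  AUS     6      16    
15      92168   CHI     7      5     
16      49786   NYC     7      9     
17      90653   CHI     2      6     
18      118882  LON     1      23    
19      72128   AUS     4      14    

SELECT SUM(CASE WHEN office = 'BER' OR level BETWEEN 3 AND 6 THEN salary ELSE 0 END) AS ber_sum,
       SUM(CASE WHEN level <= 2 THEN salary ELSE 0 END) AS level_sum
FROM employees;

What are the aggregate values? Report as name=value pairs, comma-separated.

[ber_sum: office = 'BER' OR level BETWEEN 3 AND 6]
emp_id=7: ✗
emp_id=8: ✗
emp_id=9: ✓ → 143482
emp_id=10: ✗
emp_id=11: ✓ → 97049
emp_id=12: ✗
emp_id=13: ✓ → 79062
emp_id=14: ✓ → 138574
emp_id=15: ✗
emp_id=16: ✗
emp_id=17: ✗
emp_id=18: ✗
emp_id=19: ✓ → 72128
ber_sum = 143482 + 97049 + 79062 + 138574 + 72128 = 530295
—
[level_sum: level <= 2]
emp_id=7: ✗
emp_id=8: ✓ → 118472
emp_id=9: ✗
emp_id=10: ✓ → 103017
emp_id=11: ✗
emp_id=12: ✓ → 48375
emp_id=13: ✗
emp_id=14: ✗
emp_id=15: ✗
emp_id=16: ✗
emp_id=17: ✓ → 90653
emp_id=18: ✓ → 118882
emp_id=19: ✗
level_sum = 118472 + 103017 + 48375 + 90653 + 118882 = 479399

ber_sum=530295, level_sum=479399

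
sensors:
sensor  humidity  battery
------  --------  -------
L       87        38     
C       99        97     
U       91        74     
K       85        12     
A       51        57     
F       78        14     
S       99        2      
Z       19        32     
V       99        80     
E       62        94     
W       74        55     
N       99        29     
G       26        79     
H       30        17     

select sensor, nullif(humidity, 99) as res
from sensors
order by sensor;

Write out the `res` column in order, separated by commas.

sensor=A: humidity=51 vs 99: differ → 51
sensor=C: humidity=99 vs 99: equal → NULL
sensor=E: humidity=62 vs 99: differ → 62
sensor=F: humidity=78 vs 99: differ → 78
sensor=G: humidity=26 vs 99: differ → 26
sensor=H: humidity=30 vs 99: differ → 30
sensor=K: humidity=85 vs 99: differ → 85
sensor=L: humidity=87 vs 99: differ → 87
sensor=N: humidity=99 vs 99: equal → NULL
sensor=S: humidity=99 vs 99: equal → NULL
sensor=U: humidity=91 vs 99: differ → 91
sensor=V: humidity=99 vs 99: equal → NULL
sensor=W: humidity=74 vs 99: differ → 74
sensor=Z: humidity=19 vs 99: differ → 19

51, NULL, 62, 78, 26, 30, 85, 87, NULL, NULL, 91, NULL, 74, 19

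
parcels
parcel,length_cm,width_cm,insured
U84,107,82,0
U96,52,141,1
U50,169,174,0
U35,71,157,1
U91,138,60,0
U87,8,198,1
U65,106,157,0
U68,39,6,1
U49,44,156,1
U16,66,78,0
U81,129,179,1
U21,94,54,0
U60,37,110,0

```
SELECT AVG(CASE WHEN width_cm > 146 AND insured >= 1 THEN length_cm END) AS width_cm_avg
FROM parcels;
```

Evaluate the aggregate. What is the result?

63

parcel=U84: ✗
parcel=U96: ✗
parcel=U50: ✗
parcel=U35: ✓ → 71
parcel=U91: ✗
parcel=U87: ✓ → 8
parcel=U65: ✗
parcel=U68: ✗
parcel=U49: ✓ → 44
parcel=U16: ✗
parcel=U81: ✓ → 129
parcel=U21: ✗
parcel=U60: ✗
width_cm_avg = (71 + 8 + 44 + 129) / 4 = 63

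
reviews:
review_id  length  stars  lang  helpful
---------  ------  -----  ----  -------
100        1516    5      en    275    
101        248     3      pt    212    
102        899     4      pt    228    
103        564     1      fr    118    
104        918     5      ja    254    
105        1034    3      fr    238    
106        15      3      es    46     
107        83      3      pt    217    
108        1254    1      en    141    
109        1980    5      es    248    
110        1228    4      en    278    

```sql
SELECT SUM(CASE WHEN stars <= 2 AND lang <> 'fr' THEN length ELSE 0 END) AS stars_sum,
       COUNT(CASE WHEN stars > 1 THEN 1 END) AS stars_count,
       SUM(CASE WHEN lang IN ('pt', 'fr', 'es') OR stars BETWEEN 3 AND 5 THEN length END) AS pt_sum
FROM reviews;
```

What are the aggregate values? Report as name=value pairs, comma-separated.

[stars_sum: stars <= 2 AND lang <> 'fr']
review_id=100: ✗
review_id=101: ✗
review_id=102: ✗
review_id=103: ✗
review_id=104: ✗
review_id=105: ✗
review_id=106: ✗
review_id=107: ✗
review_id=108: ✓ → 1254
review_id=109: ✗
review_id=110: ✗
stars_sum = 1254
—
[stars_count: stars > 1]
review_id=100: ✓ → 1
review_id=101: ✓ → 1
review_id=102: ✓ → 1
review_id=103: ✗
review_id=104: ✓ → 1
review_id=105: ✓ → 1
review_id=106: ✓ → 1
review_id=107: ✓ → 1
review_id=108: ✗
review_id=109: ✓ → 1
review_id=110: ✓ → 1
stars_count = COUNT(1, 1, 1, 1, 1, 1, 1, 1, 1) = 9
—
[pt_sum: lang IN ('pt', 'fr', 'es') OR stars BETWEEN 3 AND 5]
review_id=100: ✓ → 1516
review_id=101: ✓ → 248
review_id=102: ✓ → 899
review_id=103: ✓ → 564
review_id=104: ✓ → 918
review_id=105: ✓ → 1034
review_id=106: ✓ → 15
review_id=107: ✓ → 83
review_id=108: ✗
review_id=109: ✓ → 1980
review_id=110: ✓ → 1228
pt_sum = 1516 + 248 + 899 + 564 + 918 + 1034 + 15 + 83 + 1980 + 1228 = 8485

stars_sum=1254, stars_count=9, pt_sum=8485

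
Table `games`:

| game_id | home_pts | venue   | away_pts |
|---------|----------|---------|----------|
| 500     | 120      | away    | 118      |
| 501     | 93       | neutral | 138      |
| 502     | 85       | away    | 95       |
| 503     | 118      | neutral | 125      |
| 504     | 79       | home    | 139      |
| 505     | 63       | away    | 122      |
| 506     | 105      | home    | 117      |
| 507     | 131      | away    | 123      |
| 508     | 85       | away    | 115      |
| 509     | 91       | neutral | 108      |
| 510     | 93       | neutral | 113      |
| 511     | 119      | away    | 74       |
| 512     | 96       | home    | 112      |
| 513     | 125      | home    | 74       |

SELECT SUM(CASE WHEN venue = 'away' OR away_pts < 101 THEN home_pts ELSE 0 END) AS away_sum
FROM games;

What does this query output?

game_id=500: ✓ → 120
game_id=501: ✗
game_id=502: ✓ → 85
game_id=503: ✗
game_id=504: ✗
game_id=505: ✓ → 63
game_id=506: ✗
game_id=507: ✓ → 131
game_id=508: ✓ → 85
game_id=509: ✗
game_id=510: ✗
game_id=511: ✓ → 119
game_id=512: ✗
game_id=513: ✓ → 125
away_sum = 120 + 85 + 63 + 131 + 85 + 119 + 125 = 728

728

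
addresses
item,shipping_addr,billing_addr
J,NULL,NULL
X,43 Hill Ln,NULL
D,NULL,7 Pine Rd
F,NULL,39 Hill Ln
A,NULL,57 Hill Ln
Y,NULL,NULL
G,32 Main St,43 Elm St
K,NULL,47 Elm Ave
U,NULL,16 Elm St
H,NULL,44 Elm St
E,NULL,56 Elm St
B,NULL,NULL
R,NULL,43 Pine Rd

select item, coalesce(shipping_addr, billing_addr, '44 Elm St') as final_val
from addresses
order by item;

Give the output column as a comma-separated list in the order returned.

57 Hill Ln, 44 Elm St, 7 Pine Rd, 56 Elm St, 39 Hill Ln, 32 Main St, 44 Elm St, 44 Elm St, 47 Elm Ave, 43 Pine Rd, 16 Elm St, 43 Hill Ln, 44 Elm St

item=A: shipping_addr=NULL, billing_addr=57 Hill Ln → 57 Hill Ln
item=B: shipping_addr=NULL, billing_addr=NULL, → literal 44 Elm St → 44 Elm St
item=D: shipping_addr=NULL, billing_addr=7 Pine Rd → 7 Pine Rd
item=E: shipping_addr=NULL, billing_addr=56 Elm St → 56 Elm St
item=F: shipping_addr=NULL, billing_addr=39 Hill Ln → 39 Hill Ln
item=G: shipping_addr=32 Main St → 32 Main St
item=H: shipping_addr=NULL, billing_addr=44 Elm St → 44 Elm St
item=J: shipping_addr=NULL, billing_addr=NULL, → literal 44 Elm St → 44 Elm St
item=K: shipping_addr=NULL, billing_addr=47 Elm Ave → 47 Elm Ave
item=R: shipping_addr=NULL, billing_addr=43 Pine Rd → 43 Pine Rd
item=U: shipping_addr=NULL, billing_addr=16 Elm St → 16 Elm St
item=X: shipping_addr=43 Hill Ln → 43 Hill Ln
item=Y: shipping_addr=NULL, billing_addr=NULL, → literal 44 Elm St → 44 Elm St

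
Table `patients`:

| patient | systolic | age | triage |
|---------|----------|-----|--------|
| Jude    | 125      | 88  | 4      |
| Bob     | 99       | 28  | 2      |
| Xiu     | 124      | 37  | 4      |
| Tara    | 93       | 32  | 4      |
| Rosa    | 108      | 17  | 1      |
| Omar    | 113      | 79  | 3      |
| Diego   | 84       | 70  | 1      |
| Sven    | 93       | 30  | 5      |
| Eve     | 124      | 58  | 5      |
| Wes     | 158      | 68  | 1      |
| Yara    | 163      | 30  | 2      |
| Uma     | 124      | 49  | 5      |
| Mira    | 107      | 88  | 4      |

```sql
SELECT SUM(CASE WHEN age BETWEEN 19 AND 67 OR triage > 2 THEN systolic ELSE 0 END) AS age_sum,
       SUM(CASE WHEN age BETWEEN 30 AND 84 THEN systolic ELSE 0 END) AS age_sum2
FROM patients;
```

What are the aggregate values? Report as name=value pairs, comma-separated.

[age_sum: age BETWEEN 19 AND 67 OR triage > 2]
patient=Jude: ✓ → 125
patient=Bob: ✓ → 99
patient=Xiu: ✓ → 124
patient=Tara: ✓ → 93
patient=Rosa: ✗
patient=Omar: ✓ → 113
patient=Diego: ✗
patient=Sven: ✓ → 93
patient=Eve: ✓ → 124
patient=Wes: ✗
patient=Yara: ✓ → 163
patient=Uma: ✓ → 124
patient=Mira: ✓ → 107
age_sum = 125 + 99 + 124 + 93 + 113 + 93 + 124 + 163 + 124 + 107 = 1165
—
[age_sum2: age BETWEEN 30 AND 84]
patient=Jude: ✗
patient=Bob: ✗
patient=Xiu: ✓ → 124
patient=Tara: ✓ → 93
patient=Rosa: ✗
patient=Omar: ✓ → 113
patient=Diego: ✓ → 84
patient=Sven: ✓ → 93
patient=Eve: ✓ → 124
patient=Wes: ✓ → 158
patient=Yara: ✓ → 163
patient=Uma: ✓ → 124
patient=Mira: ✗
age_sum2 = 124 + 93 + 113 + 84 + 93 + 124 + 158 + 163 + 124 = 1076

age_sum=1165, age_sum2=1076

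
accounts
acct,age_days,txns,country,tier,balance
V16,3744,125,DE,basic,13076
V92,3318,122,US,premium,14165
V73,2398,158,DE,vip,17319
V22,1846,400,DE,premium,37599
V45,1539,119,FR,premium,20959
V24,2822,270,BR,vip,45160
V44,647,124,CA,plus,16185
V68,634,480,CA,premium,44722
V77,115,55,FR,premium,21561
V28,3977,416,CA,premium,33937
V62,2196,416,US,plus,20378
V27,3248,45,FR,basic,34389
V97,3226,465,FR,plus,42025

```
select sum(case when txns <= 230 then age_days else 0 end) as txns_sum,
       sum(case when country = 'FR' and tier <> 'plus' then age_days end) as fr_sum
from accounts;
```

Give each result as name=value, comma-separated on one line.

txns_sum=15009, fr_sum=4902

[txns_sum: txns <= 230]
acct=V16: ✓ → 3744
acct=V92: ✓ → 3318
acct=V73: ✓ → 2398
acct=V22: ✗
acct=V45: ✓ → 1539
acct=V24: ✗
acct=V44: ✓ → 647
acct=V68: ✗
acct=V77: ✓ → 115
acct=V28: ✗
acct=V62: ✗
acct=V27: ✓ → 3248
acct=V97: ✗
txns_sum = 3744 + 3318 + 2398 + 1539 + 647 + 115 + 3248 = 15009
—
[fr_sum: country = 'FR' and tier <> 'plus']
acct=V16: ✗
acct=V92: ✗
acct=V73: ✗
acct=V22: ✗
acct=V45: ✓ → 1539
acct=V24: ✗
acct=V44: ✗
acct=V68: ✗
acct=V77: ✓ → 115
acct=V28: ✗
acct=V62: ✗
acct=V27: ✓ → 3248
acct=V97: ✗
fr_sum = 1539 + 115 + 3248 = 4902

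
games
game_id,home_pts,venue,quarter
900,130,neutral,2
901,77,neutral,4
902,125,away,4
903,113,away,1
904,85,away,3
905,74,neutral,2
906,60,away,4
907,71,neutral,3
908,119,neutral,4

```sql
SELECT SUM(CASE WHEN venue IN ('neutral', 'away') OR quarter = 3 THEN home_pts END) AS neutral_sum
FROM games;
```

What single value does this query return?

game_id=900: ✓ → 130
game_id=901: ✓ → 77
game_id=902: ✓ → 125
game_id=903: ✓ → 113
game_id=904: ✓ → 85
game_id=905: ✓ → 74
game_id=906: ✓ → 60
game_id=907: ✓ → 71
game_id=908: ✓ → 119
neutral_sum = 130 + 77 + 125 + 113 + 85 + 74 + 60 + 71 + 119 = 854

854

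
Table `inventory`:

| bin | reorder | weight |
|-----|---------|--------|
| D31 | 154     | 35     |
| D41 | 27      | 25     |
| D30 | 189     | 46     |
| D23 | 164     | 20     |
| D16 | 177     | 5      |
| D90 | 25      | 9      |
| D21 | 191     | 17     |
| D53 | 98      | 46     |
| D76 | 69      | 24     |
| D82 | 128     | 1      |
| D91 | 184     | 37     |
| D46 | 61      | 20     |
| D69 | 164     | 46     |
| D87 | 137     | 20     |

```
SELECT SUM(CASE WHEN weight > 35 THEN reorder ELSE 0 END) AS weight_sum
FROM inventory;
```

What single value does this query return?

bin=D31: ✗
bin=D41: ✗
bin=D30: ✓ → 189
bin=D23: ✗
bin=D16: ✗
bin=D90: ✗
bin=D21: ✗
bin=D53: ✓ → 98
bin=D76: ✗
bin=D82: ✗
bin=D91: ✓ → 184
bin=D46: ✗
bin=D69: ✓ → 164
bin=D87: ✗
weight_sum = 189 + 98 + 184 + 164 = 635

635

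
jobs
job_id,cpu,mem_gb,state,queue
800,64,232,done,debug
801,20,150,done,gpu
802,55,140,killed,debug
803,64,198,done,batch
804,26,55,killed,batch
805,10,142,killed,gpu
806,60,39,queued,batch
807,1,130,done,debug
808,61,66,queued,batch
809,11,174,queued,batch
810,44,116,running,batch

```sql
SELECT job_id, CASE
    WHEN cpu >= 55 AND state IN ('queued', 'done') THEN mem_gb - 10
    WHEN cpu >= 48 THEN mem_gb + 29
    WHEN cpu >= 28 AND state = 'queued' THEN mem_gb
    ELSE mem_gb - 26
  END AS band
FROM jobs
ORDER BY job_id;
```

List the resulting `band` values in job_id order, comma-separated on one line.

222, 124, 169, 188, 29, 116, 29, 104, 56, 148, 90

job_id=800: cpu >= 55 AND state IN ('queued', 'done') → 222
job_id=801: ELSE → 124
job_id=802: cpu >= 48 → 169
job_id=803: cpu >= 55 AND state IN ('queued', 'done') → 188
job_id=804: ELSE → 29
job_id=805: ELSE → 116
job_id=806: cpu >= 55 AND state IN ('queued', 'done') → 29
job_id=807: ELSE → 104
job_id=808: cpu >= 55 AND state IN ('queued', 'done') → 56
job_id=809: ELSE → 148
job_id=810: ELSE → 90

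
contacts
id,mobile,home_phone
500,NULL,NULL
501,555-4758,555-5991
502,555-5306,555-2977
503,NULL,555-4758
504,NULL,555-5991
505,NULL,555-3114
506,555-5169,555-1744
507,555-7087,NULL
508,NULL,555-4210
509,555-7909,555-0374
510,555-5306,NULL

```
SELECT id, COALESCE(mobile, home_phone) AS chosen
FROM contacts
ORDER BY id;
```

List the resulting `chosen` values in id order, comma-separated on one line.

NULL, 555-4758, 555-5306, 555-4758, 555-5991, 555-3114, 555-5169, 555-7087, 555-4210, 555-7909, 555-5306

id=500: mobile=NULL, home_phone=NULL (all NULL) → NULL
id=501: mobile=555-4758 → 555-4758
id=502: mobile=555-5306 → 555-5306
id=503: mobile=NULL, home_phone=555-4758 → 555-4758
id=504: mobile=NULL, home_phone=555-5991 → 555-5991
id=505: mobile=NULL, home_phone=555-3114 → 555-3114
id=506: mobile=555-5169 → 555-5169
id=507: mobile=555-7087 → 555-7087
id=508: mobile=NULL, home_phone=555-4210 → 555-4210
id=509: mobile=555-7909 → 555-7909
id=510: mobile=555-5306 → 555-5306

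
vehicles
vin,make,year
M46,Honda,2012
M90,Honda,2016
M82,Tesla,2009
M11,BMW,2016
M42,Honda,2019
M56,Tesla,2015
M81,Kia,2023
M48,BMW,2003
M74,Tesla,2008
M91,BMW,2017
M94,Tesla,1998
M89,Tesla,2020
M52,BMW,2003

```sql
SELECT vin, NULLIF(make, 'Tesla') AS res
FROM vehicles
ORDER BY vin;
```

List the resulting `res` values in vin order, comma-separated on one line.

vin=M11: make=BMW vs Tesla: differ → BMW
vin=M42: make=Honda vs Tesla: differ → Honda
vin=M46: make=Honda vs Tesla: differ → Honda
vin=M48: make=BMW vs Tesla: differ → BMW
vin=M52: make=BMW vs Tesla: differ → BMW
vin=M56: make=Tesla vs Tesla: equal → NULL
vin=M74: make=Tesla vs Tesla: equal → NULL
vin=M81: make=Kia vs Tesla: differ → Kia
vin=M82: make=Tesla vs Tesla: equal → NULL
vin=M89: make=Tesla vs Tesla: equal → NULL
vin=M90: make=Honda vs Tesla: differ → Honda
vin=M91: make=BMW vs Tesla: differ → BMW
vin=M94: make=Tesla vs Tesla: equal → NULL

BMW, Honda, Honda, BMW, BMW, NULL, NULL, Kia, NULL, NULL, Honda, BMW, NULL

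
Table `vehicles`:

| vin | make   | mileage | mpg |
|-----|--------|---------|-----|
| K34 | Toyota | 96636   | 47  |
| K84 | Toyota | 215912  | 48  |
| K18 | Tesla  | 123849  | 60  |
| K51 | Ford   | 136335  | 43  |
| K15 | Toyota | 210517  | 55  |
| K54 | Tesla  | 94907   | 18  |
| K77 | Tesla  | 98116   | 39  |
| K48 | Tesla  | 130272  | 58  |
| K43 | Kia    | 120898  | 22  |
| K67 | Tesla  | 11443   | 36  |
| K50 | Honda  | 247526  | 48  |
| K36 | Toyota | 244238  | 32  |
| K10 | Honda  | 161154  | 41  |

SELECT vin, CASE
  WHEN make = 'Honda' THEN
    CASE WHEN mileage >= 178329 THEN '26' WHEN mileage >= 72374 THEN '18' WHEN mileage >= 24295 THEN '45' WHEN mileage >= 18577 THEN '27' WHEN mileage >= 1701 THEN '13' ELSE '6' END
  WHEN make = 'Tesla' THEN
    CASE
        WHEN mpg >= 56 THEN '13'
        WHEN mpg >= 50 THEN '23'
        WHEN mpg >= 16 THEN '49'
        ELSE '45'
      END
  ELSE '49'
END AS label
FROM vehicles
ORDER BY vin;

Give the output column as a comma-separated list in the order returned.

vin=K10: make='Honda' → inner[mileage >= 72374] → 18
vin=K15: make='Toyota' → outer ELSE → 49
vin=K18: make='Tesla' → inner[mpg >= 56] → 13
vin=K34: make='Toyota' → outer ELSE → 49
vin=K36: make='Toyota' → outer ELSE → 49
vin=K43: make='Kia' → outer ELSE → 49
vin=K48: make='Tesla' → inner[mpg >= 56] → 13
vin=K50: make='Honda' → inner[mileage >= 178329] → 26
vin=K51: make='Ford' → outer ELSE → 49
vin=K54: make='Tesla' → inner[mpg >= 16] → 49
vin=K67: make='Tesla' → inner[mpg >= 16] → 49
vin=K77: make='Tesla' → inner[mpg >= 16] → 49
vin=K84: make='Toyota' → outer ELSE → 49

18, 49, 13, 49, 49, 49, 13, 26, 49, 49, 49, 49, 49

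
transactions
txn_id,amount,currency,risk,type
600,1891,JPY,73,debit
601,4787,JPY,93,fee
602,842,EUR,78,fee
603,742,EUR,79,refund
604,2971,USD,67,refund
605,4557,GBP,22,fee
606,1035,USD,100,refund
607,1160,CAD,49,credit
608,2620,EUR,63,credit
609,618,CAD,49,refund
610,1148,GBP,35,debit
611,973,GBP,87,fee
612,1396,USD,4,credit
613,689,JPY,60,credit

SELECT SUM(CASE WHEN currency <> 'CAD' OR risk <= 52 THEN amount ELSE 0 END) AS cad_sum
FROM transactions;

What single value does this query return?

25429

txn_id=600: ✓ → 1891
txn_id=601: ✓ → 4787
txn_id=602: ✓ → 842
txn_id=603: ✓ → 742
txn_id=604: ✓ → 2971
txn_id=605: ✓ → 4557
txn_id=606: ✓ → 1035
txn_id=607: ✓ → 1160
txn_id=608: ✓ → 2620
txn_id=609: ✓ → 618
txn_id=610: ✓ → 1148
txn_id=611: ✓ → 973
txn_id=612: ✓ → 1396
txn_id=613: ✓ → 689
cad_sum = 1891 + 4787 + 842 + 742 + 2971 + 4557 + 1035 + 1160 + 2620 + 618 + 1148 + 973 + 1396 + 689 = 25429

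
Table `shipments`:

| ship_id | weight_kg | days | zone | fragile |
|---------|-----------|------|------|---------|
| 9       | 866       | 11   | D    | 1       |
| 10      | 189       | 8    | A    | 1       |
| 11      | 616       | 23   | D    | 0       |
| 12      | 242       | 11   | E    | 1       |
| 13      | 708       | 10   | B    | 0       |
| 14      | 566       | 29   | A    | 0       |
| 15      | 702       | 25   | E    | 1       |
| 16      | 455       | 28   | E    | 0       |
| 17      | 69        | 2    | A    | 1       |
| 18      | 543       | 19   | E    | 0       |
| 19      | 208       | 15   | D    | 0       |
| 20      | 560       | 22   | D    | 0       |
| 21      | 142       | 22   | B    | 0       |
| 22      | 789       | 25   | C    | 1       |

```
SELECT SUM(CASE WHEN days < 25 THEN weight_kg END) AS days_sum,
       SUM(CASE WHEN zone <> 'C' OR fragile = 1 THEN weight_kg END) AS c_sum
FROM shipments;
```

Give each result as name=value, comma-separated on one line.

days_sum=4143, c_sum=6655

[days_sum: days < 25]
ship_id=9: ✓ → 866
ship_id=10: ✓ → 189
ship_id=11: ✓ → 616
ship_id=12: ✓ → 242
ship_id=13: ✓ → 708
ship_id=14: ✗
ship_id=15: ✗
ship_id=16: ✗
ship_id=17: ✓ → 69
ship_id=18: ✓ → 543
ship_id=19: ✓ → 208
ship_id=20: ✓ → 560
ship_id=21: ✓ → 142
ship_id=22: ✗
days_sum = 866 + 189 + 616 + 242 + 708 + 69 + 543 + 208 + 560 + 142 = 4143
—
[c_sum: zone <> 'C' OR fragile = 1]
ship_id=9: ✓ → 866
ship_id=10: ✓ → 189
ship_id=11: ✓ → 616
ship_id=12: ✓ → 242
ship_id=13: ✓ → 708
ship_id=14: ✓ → 566
ship_id=15: ✓ → 702
ship_id=16: ✓ → 455
ship_id=17: ✓ → 69
ship_id=18: ✓ → 543
ship_id=19: ✓ → 208
ship_id=20: ✓ → 560
ship_id=21: ✓ → 142
ship_id=22: ✓ → 789
c_sum = 866 + 189 + 616 + 242 + 708 + 566 + 702 + 455 + 69 + 543 + 208 + 560 + 142 + 789 = 6655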